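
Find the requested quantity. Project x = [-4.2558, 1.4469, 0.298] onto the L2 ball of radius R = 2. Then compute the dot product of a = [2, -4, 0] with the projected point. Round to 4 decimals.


Step 1: Compute ||x|| (intermediates to 6 decimals).
||x|| = sqrt((-4.2558)^2 + 1.4469^2 + 0.298^2) = 4.504904
Step 2: Project.
Since ||x|| > R, scale = R/||x|| = 2/4.504904 = 0.443961, proj(x) = scale * x
proj(x) = [-1.889409, 0.642367, 0.1323]
Step 3: Dot product.
a^T * proj(x) = 2*(-1.889409) - 4*0.642367 + 0*0.1323 = -6.3483


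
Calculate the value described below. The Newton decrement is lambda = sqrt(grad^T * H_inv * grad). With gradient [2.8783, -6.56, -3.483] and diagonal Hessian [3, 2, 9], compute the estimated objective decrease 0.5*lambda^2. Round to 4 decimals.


Step 1: H is diagonal, so H^(-1) * g = [0.9594, -3.28, -0.387].
Step 2: g^T H^(-1) g = sum_i g_i^2 / H_ii
  = (2.8783)^2/3 + (-6.56)^2/2 + (-3.483)^2/9
  = 2.7615 + 21.5168 + 1.3479 = 25.6263
Step 3: Objective decrease = 0.5 * g^T H^(-1) g = 12.8131


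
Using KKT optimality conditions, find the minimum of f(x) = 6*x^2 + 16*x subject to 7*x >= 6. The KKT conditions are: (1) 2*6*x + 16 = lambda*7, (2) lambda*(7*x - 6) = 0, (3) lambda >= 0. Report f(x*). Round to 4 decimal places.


Step 1: Try lambda = 0 (constraint inactive).
x_unc = -16/(2*6) = -1.3333
Check: 7*-1.3333 = -9.3331 < 6 -- violated!
Step 2: Constraint must be active: 7*x = 6
x* = 6/7 = 0.8571 (rounded; the exact value 6/7 is used below)
lambda = (2*6*(6/7) + 16)/7 = 3.7551
Step 3: Compute optimal value.
f(x*) = 6*(6/7)^2 + 16*(6/7) = 18.1224


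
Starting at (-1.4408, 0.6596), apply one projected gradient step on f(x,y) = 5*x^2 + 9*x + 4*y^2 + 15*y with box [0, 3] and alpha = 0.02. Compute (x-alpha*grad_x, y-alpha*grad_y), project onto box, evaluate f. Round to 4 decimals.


Step 1: Compute gradient at (-1.4408, 0.6596).
grad_x = 2*5*-1.4408 + 9 = -5.408
grad_y = 2*4*0.6596 + 15 = 20.2768
Step 2: Gradient step.
x_raw = -1.4408 - 0.02*-5.408 = -1.3326
y_raw = 0.6596 - 0.02*20.2768 = 0.2541
Step 3: Project onto [0, 3].
x_proj = clip(-1.3326) = 0.0
y_proj = clip(0.2541) = 0.2541
Step 4: Evaluate f.
f(0.0, 0.2541) = 4.0692


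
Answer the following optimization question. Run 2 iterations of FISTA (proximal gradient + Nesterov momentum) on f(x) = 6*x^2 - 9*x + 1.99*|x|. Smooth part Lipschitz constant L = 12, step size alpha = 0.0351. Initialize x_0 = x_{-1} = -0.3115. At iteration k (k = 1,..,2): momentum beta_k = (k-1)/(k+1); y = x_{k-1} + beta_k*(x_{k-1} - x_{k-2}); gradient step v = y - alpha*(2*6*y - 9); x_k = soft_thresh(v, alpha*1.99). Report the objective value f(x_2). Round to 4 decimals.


FISTA on f(x) = 6*x^2 - 9*x + 1.99*|x|
L = 12, alpha = 0.0351
Iteration 1: beta = 0.0, y = -0.3115 + 0.0*(-0.3115 + 0.3115) = -0.3115
  grad(y) = -12.738, v = y - alpha*grad = 0.1356
  prox(v) = soft_thresh(0.1356, 0.0698) = 0.0658
Iteration 2: beta = 0.3333, y = 0.0658 + 0.3333*(0.0658 + 0.3115) = 0.1915
  grad(y) = -6.7019, v = y - alpha*grad = 0.4267
  prox(v) = soft_thresh(0.4267, 0.0698) = 0.3569
f(x_2) = 6*0.3569^2 - 9*0.3569 + 1.99*|0.3569| = -1.7376


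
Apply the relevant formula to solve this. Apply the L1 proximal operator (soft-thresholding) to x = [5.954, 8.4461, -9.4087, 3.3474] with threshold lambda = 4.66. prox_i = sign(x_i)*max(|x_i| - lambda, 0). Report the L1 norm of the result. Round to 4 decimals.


Soft-thresholding with lambda = 4.66:
prox(5.954) = sign(5.954)*max(|5.954| - 4.66, 0) = 1.294
prox(8.4461) = sign(8.4461)*max(|8.4461| - 4.66, 0) = 3.7861
prox(-9.4087) = sign(-9.4087)*max(|-9.4087| - 4.66, 0) = -4.7487
prox(3.3474) = sign(3.3474)*max(|3.3474| - 4.66, 0) = 0.0
prox(x) = [1.294, 3.7861, -4.7487, 0.0]
||prox(x)||_1 = 1.294 + 3.7861 + 4.7487 + 0.0 = 9.8288


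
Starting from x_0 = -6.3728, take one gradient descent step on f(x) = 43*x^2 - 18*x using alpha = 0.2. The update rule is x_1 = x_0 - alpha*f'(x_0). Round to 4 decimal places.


We compute the gradient at x_0 and apply the update.
f'(x) = 86*x - 18
f'(-6.3728) = 86*-6.3728 - 18 = -566.0608
x_1 = -6.3728 - 0.2*-566.0608 = 106.8394


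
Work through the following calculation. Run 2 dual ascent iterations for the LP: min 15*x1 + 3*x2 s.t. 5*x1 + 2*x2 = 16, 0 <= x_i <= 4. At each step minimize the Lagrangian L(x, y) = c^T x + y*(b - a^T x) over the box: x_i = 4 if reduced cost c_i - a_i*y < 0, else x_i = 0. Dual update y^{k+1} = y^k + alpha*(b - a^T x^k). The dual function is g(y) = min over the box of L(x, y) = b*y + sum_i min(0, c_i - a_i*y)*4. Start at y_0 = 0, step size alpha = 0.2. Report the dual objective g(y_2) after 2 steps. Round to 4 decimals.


Dual ascent for LP: min 15*x1 + 3*x2, 5*x1 + 2*x2 = 16, 0 <= x_i <= 4
Step 1: y^k = 0.0, reduced costs: (15.0, 3.0)
  x^k = (0.0, 0.0), subgradient = b - a^T x = 16.0
  y^{k+1} = 0.0 + 0.2*16.0 = 3.2
Step 2: y^k = 3.2, reduced costs: (-1.0, -3.4)
  x^k = (4.0, 4.0), subgradient = b - a^T x = -12.0
  y^{k+1} = 3.2 + 0.2*-12.0 = 0.8
Dual objective at y_2 = 0.8: reduced costs (11.0, 1.4), box minimizer x = (0.0, 0.0)
g(y_2) = b*y + (c1 - a1*y)*x1 + (c2 - a2*y)*x2 = 16*0.8 + 11.0*0.0 + 1.4*0.0 = 12.8 + 0.0 + 0.0 = 12.8


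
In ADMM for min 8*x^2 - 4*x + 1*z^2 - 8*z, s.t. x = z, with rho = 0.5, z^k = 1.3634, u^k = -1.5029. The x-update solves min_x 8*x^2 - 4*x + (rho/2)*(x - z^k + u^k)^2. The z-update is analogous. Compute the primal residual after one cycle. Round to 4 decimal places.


ADMM iteration with rho = 0.5, z^k = 1.3634, u^k = -1.5029
Step 1: x-update.
Minimize 8*x^2 - 4*x + (0.5/2)*(x - 1.3634 - 1.5029)^2
FOC: (2*8 + 0.5)*x = 4 + 0.5*(1.3634 + 1.5029)
x^{k+1} = 0.3293
Step 2: z-update.
Minimize 1*z^2 - 8*z + (0.5/2)*(0.3293 - z - 1.5029)^2
FOC: (2*1 + 0.5)*z = 8 + 0.5*(0.3293 - 1.5029)
z^{k+1} = 2.9653
Step 3: u-update.
u^{k+1} = -1.5029 + 0.3293 - 2.9653 = -4.1389
Step 4: Primal residual = |0.3293 - 2.9653| = 2.636


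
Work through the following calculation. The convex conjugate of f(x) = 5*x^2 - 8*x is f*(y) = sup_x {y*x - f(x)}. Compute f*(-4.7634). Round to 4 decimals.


f*(y) = sup_x {y*x - a*x^2 - b*x} = sup_x {(y-b)*x - a*x^2}
FOC: (y - b) - 2a*x = 0 => x* = (y - b)/(2a)
x* = (-4.7634 + 8)/(2*5) = 0.3237
f*(-4.7634) = (y-b)^2/(4a) = (-4.7634 + 8)^2/(4*5)
= 10.4756/20 = 0.5238


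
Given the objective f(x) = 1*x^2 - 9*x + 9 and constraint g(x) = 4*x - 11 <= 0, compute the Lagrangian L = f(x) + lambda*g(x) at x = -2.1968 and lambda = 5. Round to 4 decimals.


Step 1: Evaluate f(x).
f(-2.1968) = 1*(-2.1968)^2 - 9*(-2.1968) + 9 = 33.5971
Step 2: Evaluate g(x).
g(-2.1968) = 4*-2.1968 - 11 = -19.7872
Step 3: Compute Lagrangian.
L = 33.5971 + 5*-19.7872 = -65.3389


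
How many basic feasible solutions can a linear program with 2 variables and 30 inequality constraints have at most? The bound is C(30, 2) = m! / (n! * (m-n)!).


Each vertex corresponds to some choice of n active constraints out of m, so the number of vertices is at most C(m, n) = m! / (n!(m-n)!).
m = 30, n = 2
Numerator: 30 * 29
Denominator: 2! = 2
C(30, 2) = 435


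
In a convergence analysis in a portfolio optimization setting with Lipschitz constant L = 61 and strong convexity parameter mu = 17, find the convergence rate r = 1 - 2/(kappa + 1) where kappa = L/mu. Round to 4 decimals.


Step 1: Compute the condition number.
kappa = L/mu = 61/17 = 3.5882
Step 2: Compute the convergence rate.
r = 1 - 2/(kappa + 1) = 1 - 2*mu/(L + mu) = (L - mu)/(L + mu) = 44/78 = 0.5641


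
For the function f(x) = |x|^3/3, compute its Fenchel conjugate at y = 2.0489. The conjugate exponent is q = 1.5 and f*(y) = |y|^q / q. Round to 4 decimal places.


The conjugate exponent q satisfies 1/p + 1/q = 1.
p = 3, so q = 3/(3 - 1) = 1.5
|y|^q = 2.0489^1.5 = 2.9328
f*(2.0489) = 2.9328 / 1.5 = 1.9552


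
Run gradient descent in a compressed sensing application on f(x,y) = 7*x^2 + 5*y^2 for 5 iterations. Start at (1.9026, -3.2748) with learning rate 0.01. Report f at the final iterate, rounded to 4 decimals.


Gradient descent on f(x,y) = 7*x^2 + 5*y^2.
Starting point: (1.9026, -3.2748), alpha = 0.01
Step 1: grad_x = 2*7*1.9026 = 26.6364, grad_y = 2*5*-3.2748 = -32.748
  x_1 = 1.9026 - 0.01*26.6364 = 1.6362
  y_1 = -3.2748 - 0.01*-32.748 = -2.9473
Step 2: grad_x = 2*7*1.6362 = 22.9073, grad_y = 2*5*-2.9473 = -29.4732
  x_2 = 1.6362 - 0.01*22.9073 = 1.4072
  y_2 = -2.9473 - 0.01*-29.4732 = -2.6526
Step 3: grad_x = 2*7*1.4072 = 19.7003, grad_y = 2*5*-2.6526 = -26.5259
  x_3 = 1.4072 - 0.01*19.7003 = 1.2102
  y_3 = -2.6526 - 0.01*-26.5259 = -2.3873
Step 4: grad_x = 2*7*1.2102 = 16.9422, grad_y = 2*5*-2.3873 = -23.8733
  x_4 = 1.2102 - 0.01*16.9422 = 1.0407
  y_4 = -2.3873 - 0.01*-23.8733 = -2.1486
Step 5: grad_x = 2*7*1.0407 = 14.5703, grad_y = 2*5*-2.1486 = -21.486
  x_5 = 1.0407 - 0.01*14.5703 = 0.895
  y_5 = -2.1486 - 0.01*-21.486 = -1.9337
f(0.895, -1.9337) = 7*0.895^2 + 5*(-1.9337)^2 = 24.3043


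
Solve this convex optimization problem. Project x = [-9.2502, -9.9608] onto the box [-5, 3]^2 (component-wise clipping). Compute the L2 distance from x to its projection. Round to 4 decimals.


Project each component onto [-5, 3].
clip(-9.2502) = -5.0, clip(-9.9608) = -5.0
Projection = [-5.0, -5.0]
Squared diffs: [18.0642, 24.6095]
Distance = sqrt(42.6737) = 6.5325


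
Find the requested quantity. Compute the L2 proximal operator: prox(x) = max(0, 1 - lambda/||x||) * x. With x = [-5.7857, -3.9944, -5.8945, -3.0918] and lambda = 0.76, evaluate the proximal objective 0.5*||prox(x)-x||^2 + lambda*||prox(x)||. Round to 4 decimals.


Step 1: Compute ||x||.
||x|| = 9.6816
Step 2: Compute scaling factor.
scale = max(0, 1 - 0.76/9.6816) = 0.9215
Step 3: prox(x) = [-5.3315, -3.6808, -5.4318, -2.8491]
||prox(x)|| = 8.9216
Step 4: Proximal objective.
0.5*||prox-x||^2 = 0.2888
lambda*||prox|| = 6.7804
Total = 7.0692


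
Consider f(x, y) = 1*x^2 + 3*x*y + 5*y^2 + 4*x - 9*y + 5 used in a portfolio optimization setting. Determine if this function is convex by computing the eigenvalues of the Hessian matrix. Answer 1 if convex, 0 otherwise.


The Hessian of f(x,y) = 1*x^2 + 3*x*y + 5*y^2 + 4*x - 9*y + 5 is:
H = [[2, 3], [3, 10]]
Trace = 2 + 10 = 12
Determinant = 2*10 - (3)^2 = 11
Discriminant = (12)^2 - 4*11 = 100.0
Eigenvalues: lambda_1 = 1.0, lambda_2 = 11.0
The function is convex.

1


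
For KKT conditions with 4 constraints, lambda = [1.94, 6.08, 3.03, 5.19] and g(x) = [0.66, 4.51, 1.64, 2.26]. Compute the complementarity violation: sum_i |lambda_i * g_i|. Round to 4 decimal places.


KKT complementary slackness check:
lambda_1 * g_1 = 1.94 * 0.66 = 1.2804
lambda_2 * g_2 = 6.08 * 4.51 = 27.4208
lambda_3 * g_3 = 3.03 * 1.64 = 4.9692
lambda_4 * g_4 = 5.19 * 2.26 = 11.7294
Total violation = 1.2804 + 27.4208 + 4.9692 + 11.7294 = 45.3998


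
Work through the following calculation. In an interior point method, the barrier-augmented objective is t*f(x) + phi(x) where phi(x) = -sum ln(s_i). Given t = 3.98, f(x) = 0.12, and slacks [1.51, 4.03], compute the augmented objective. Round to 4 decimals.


Step 1: Compute log-barrier.
ln values: [0.4121, 1.3938]
phi = -(0.4121 + 1.3938) = -1.8059
Step 2: Compute augmented objective.
t*f(x) = 3.98*0.12 = 0.4776
Total = 0.4776 - 1.8059 = -1.3283


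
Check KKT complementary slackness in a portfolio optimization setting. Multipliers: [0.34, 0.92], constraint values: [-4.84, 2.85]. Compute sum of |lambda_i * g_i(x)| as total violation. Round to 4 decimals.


KKT complementary slackness check:
lambda_1 * g_1 = 0.34 * -4.84 = -1.6456
lambda_2 * g_2 = 0.92 * 2.85 = 2.622
Total violation = 1.6456 + 2.622 = 4.2676


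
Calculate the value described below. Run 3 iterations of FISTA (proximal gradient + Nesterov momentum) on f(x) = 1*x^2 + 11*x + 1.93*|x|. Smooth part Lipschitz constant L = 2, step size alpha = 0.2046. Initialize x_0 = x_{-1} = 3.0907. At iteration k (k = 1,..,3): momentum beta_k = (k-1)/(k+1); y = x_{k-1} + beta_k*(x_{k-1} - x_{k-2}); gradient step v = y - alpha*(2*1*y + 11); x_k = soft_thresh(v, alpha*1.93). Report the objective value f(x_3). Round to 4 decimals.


FISTA on f(x) = 1*x^2 + 11*x + 1.93*|x|
L = 2, alpha = 0.2046
Iteration 1: beta = 0.0, y = 3.0907 + 0.0*(3.0907 - 3.0907) = 3.0907
  grad(y) = 17.1814, v = y - alpha*grad = -0.4246
  prox(v) = soft_thresh(-0.4246, 0.3949) = -0.0297
Iteration 2: beta = 0.3333, y = -0.0297 + 0.3333*(-0.0297 - 3.0907) = -1.0699
  grad(y) = 8.8602, v = y - alpha*grad = -2.8827
  prox(v) = soft_thresh(-2.8827, 0.3949) = -2.4878
Iteration 3: beta = 0.5, y = -2.4878 + 0.5*(-2.4878 + 0.0297) = -3.7168
  grad(y) = 3.5663, v = y - alpha*grad = -4.4465
  prox(v) = soft_thresh(-4.4465, 0.3949) = -4.0516
f(x_3) = 1*(-4.0516)^2 + 11*(-4.0516) + 1.93*|-4.0516| = -20.3326


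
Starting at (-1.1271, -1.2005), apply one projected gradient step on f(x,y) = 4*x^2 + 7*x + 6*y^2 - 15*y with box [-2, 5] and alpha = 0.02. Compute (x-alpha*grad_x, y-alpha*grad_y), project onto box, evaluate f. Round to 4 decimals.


Step 1: Compute gradient at (-1.1271, -1.2005).
grad_x = 2*4*-1.1271 + 7 = -2.0168
grad_y = 2*6*-1.2005 - 15 = -29.406
Step 2: Gradient step.
x_raw = -1.1271 - 0.02*-2.0168 = -1.0868
y_raw = -1.2005 - 0.02*-29.406 = -0.6124
Step 3: Project onto [-2, 5].
x_proj = clip(-1.0868) = -1.0868
y_proj = clip(-0.6124) = -0.6124
Step 4: Evaluate f.
f(-1.0868, -0.6124) = 8.5526


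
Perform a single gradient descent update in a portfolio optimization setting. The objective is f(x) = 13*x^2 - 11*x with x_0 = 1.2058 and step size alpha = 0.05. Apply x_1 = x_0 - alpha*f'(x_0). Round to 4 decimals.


We compute the gradient at x_0 and apply the update.
f'(x) = 26*x - 11
f'(1.2058) = 26*1.2058 - 11 = 20.3508
x_1 = 1.2058 - 0.05*20.3508 = 0.1883


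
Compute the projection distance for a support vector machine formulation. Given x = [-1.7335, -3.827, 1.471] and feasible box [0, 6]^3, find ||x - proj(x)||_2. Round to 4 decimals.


Project each component onto [0, 6].
clip(-1.7335) = 0.0, clip(-3.827) = 0.0, clip(1.471) = 1.471
Projection = [0.0, 0.0, 1.471]
Squared diffs: [3.005, 14.6459, 0.0]
Distance = sqrt(17.6509) = 4.2013


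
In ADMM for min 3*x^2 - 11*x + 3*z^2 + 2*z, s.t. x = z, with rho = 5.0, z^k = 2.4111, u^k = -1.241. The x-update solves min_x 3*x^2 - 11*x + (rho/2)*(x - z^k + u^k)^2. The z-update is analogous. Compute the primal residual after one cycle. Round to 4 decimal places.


ADMM iteration with rho = 5.0, z^k = 2.4111, u^k = -1.241
Step 1: x-update.
Minimize 3*x^2 - 11*x + (5.0/2)*(x - 2.4111 - 1.241)^2
FOC: (2*3 + 5.0)*x = 11 + 5.0*(2.4111 + 1.241)
x^{k+1} = 2.66
Step 2: z-update.
Minimize 3*z^2 + 2*z + (5.0/2)*(2.66 - z - 1.241)^2
FOC: (2*3 + 5.0)*z = -2 + 5.0*(2.66 - 1.241)
z^{k+1} = 0.4632
Step 3: u-update.
u^{k+1} = -1.241 + 2.66 - 0.4632 = 0.9558
Step 4: Primal residual = |2.66 - 0.4632| = 2.1968


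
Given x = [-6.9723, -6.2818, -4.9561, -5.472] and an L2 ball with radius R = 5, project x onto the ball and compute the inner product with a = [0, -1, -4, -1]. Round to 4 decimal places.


Step 1: Compute ||x|| (intermediates to 6 decimals).
||x|| = sqrt((-6.9723)^2 + (-6.2818)^2 + (-4.9561)^2 + (-5.472)^2) = 11.940674
Step 2: Project.
Since ||x|| > R, scale = R/||x|| = 5/11.940674 = 0.418737, proj(x) = scale * x
proj(x) = [-2.91956, -2.630422, -2.075302, -2.291329]
Step 3: Dot product.
a^T * proj(x) = 0*(-2.91956) - 1*(-2.630422) - 4*(-2.075302) - 1*(-2.291329) = 13.223


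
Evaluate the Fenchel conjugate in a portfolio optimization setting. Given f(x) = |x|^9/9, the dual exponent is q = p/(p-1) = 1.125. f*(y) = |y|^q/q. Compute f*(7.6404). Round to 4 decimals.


The conjugate exponent q satisfies 1/p + 1/q = 1.
p = 9, so q = 9/(9 - 1) = 1.125
|y|^q = 7.6404^1.125 = 9.8516
f*(7.6404) = 9.8516 / 1.125 = 8.757


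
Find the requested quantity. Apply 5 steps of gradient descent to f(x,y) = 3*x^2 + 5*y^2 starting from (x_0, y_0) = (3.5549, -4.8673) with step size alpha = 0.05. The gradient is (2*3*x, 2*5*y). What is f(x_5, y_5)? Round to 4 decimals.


Gradient descent on f(x,y) = 3*x^2 + 5*y^2.
Starting point: (3.5549, -4.8673), alpha = 0.05
Step 1: grad_x = 2*3*3.5549 = 21.3294, grad_y = 2*5*-4.8673 = -48.673
  x_1 = 3.5549 - 0.05*21.3294 = 2.4884
  y_1 = -4.8673 - 0.05*-48.673 = -2.4337
Step 2: grad_x = 2*3*2.4884 = 14.9306, grad_y = 2*5*-2.4337 = -24.3365
  x_2 = 2.4884 - 0.05*14.9306 = 1.7419
  y_2 = -2.4337 - 0.05*-24.3365 = -1.2168
Step 3: grad_x = 2*3*1.7419 = 10.4514, grad_y = 2*5*-1.2168 = -12.1683
  x_3 = 1.7419 - 0.05*10.4514 = 1.2193
  y_3 = -1.2168 - 0.05*-12.1683 = -0.6084
Step 4: grad_x = 2*3*1.2193 = 7.316, grad_y = 2*5*-0.6084 = -6.0841
  x_4 = 1.2193 - 0.05*7.316 = 0.8535
  y_4 = -0.6084 - 0.05*-6.0841 = -0.3042
Step 5: grad_x = 2*3*0.8535 = 5.1212, grad_y = 2*5*-0.3042 = -3.0421
  x_5 = 0.8535 - 0.05*5.1212 = 0.5975
  y_5 = -0.3042 - 0.05*-3.0421 = -0.1521
f(0.5975, -0.1521) = 3*0.5975^2 + 5*(-0.1521)^2 = 1.1866


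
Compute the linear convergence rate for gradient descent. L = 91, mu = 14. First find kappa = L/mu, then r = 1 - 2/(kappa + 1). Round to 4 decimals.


Step 1: Compute the condition number.
kappa = L/mu = 91/14 = 6.5
Step 2: Compute the convergence rate.
r = 1 - 2/(kappa + 1) = 1 - 2*mu/(L + mu) = (L - mu)/(L + mu) = 77/105 = 0.7333


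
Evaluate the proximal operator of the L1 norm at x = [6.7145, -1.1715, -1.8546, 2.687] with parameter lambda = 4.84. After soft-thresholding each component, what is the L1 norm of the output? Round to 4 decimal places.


Soft-thresholding with lambda = 4.84:
prox(6.7145) = sign(6.7145)*max(|6.7145| - 4.84, 0) = 1.8745
prox(-1.1715) = sign(-1.1715)*max(|-1.1715| - 4.84, 0) = 0.0
prox(-1.8546) = sign(-1.8546)*max(|-1.8546| - 4.84, 0) = 0.0
prox(2.687) = sign(2.687)*max(|2.687| - 4.84, 0) = 0.0
prox(x) = [1.8745, 0.0, 0.0, 0.0]
||prox(x)||_1 = 1.8745 + 0.0 + 0.0 + 0.0 = 1.8745


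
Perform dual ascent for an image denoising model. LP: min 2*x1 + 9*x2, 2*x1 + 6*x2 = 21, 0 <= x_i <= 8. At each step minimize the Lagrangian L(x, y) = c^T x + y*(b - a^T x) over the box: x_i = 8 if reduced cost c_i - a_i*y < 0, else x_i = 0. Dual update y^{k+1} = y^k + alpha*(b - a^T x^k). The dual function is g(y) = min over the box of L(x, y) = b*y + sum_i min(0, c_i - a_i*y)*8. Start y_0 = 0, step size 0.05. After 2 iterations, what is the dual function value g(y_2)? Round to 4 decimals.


Dual ascent for LP: min 2*x1 + 9*x2, 2*x1 + 6*x2 = 21, 0 <= x_i <= 8
Step 1: y^k = 0.0, reduced costs: (2.0, 9.0)
  x^k = (0.0, 0.0), subgradient = b - a^T x = 21.0
  y^{k+1} = 0.0 + 0.05*21.0 = 1.05
Step 2: y^k = 1.05, reduced costs: (-0.1, 2.7)
  x^k = (8.0, 0.0), subgradient = b - a^T x = 5.0
  y^{k+1} = 1.05 + 0.05*5.0 = 1.3
Dual objective at y_2 = 1.3: reduced costs (-0.6, 1.2), box minimizer x = (8.0, 0.0)
g(y_2) = b*y + (c1 - a1*y)*x1 + (c2 - a2*y)*x2 = 21*1.3 + (-0.6)*8.0 + 1.2*0.0 = 27.3 - 4.8 + 0.0 = 22.5


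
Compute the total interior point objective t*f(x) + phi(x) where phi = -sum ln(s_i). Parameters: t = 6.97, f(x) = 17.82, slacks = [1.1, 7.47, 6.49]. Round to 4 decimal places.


Step 1: Compute log-barrier.
ln values: [0.0953, 2.0109, 1.8703]
phi = -(0.0953 + 2.0109 + 1.8703) = -3.9765
Step 2: Compute augmented objective.
t*f(x) = 6.97*17.82 = 124.2054
Total = 124.2054 - 3.9765 = 120.2289


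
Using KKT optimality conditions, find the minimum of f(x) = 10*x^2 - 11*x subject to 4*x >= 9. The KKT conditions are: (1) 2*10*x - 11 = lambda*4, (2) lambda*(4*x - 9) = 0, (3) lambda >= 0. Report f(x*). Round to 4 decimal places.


Step 1: Try lambda = 0 (constraint inactive).
x_unc = 11/(2*10) = 0.55
Check: 4*0.55 = 2.2 < 9 -- violated!
Step 2: Constraint must be active: 4*x = 9
x* = 9/4 = 2.25
lambda = (2*10*2.25 - 11)/4 = 8.5
Step 3: Compute optimal value.
f(x*) = 10*2.25^2 - 11*2.25 = 25.875


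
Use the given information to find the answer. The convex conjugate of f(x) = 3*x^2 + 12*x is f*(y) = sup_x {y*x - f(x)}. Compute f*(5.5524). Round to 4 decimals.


f*(y) = sup_x {y*x - a*x^2 - b*x} = sup_x {(y-b)*x - a*x^2}
FOC: (y - b) - 2a*x = 0 => x* = (y - b)/(2a)
x* = (5.5524 - 12)/(2*3) = -1.0746
f*(5.5524) = (y-b)^2/(4a) = (5.5524 - 12)^2/(4*3)
= 41.5715/12 = 3.4643


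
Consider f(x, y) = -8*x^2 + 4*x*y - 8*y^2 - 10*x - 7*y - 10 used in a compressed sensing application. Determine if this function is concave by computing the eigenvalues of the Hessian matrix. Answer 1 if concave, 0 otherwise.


The Hessian of f(x,y) = -8*x^2 + 4*x*y - 8*y^2 - 10*x - 7*y - 10 is:
H = [[-16, 4], [4, -16]]
Trace = -16 - 16 = -32
Determinant = -16*-16 - (4)^2 = 240
Discriminant = (-32)^2 - 4*240 = 64.0
Eigenvalues: lambda_1 = -20.0, lambda_2 = -12.0
The function is concave.

1


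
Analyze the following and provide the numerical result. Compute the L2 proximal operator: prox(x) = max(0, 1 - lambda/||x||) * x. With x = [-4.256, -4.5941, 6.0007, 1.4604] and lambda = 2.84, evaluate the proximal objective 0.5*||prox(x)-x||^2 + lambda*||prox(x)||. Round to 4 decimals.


Step 1: Compute ||x||.
||x|| = 8.7955
Step 2: Compute scaling factor.
scale = max(0, 1 - 2.84/8.7955) = 0.6771
Step 3: prox(x) = [-2.8818, -3.1107, 4.0631, 0.9888]
||prox(x)|| = 5.9555
Step 4: Proximal objective.
0.5*||prox-x||^2 = 4.0328
lambda*||prox|| = 16.9136
Total = 20.9464


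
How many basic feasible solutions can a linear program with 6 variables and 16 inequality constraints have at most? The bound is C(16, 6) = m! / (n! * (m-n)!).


Each vertex corresponds to some choice of n active constraints out of m, so the number of vertices is at most C(m, n) = m! / (n!(m-n)!).
m = 16, n = 6
Numerator: 16 * 15 * 14 * 13 * 12 * 11
Denominator: 6! = 720
C(16, 6) = 8008


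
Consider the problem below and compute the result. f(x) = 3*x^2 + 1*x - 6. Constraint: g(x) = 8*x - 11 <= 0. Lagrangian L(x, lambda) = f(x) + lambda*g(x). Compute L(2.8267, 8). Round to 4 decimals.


Step 1: Evaluate f(x).
f(2.8267) = 3*2.8267^2 + 1*2.8267 - 6 = 20.7974
Step 2: Evaluate g(x).
g(2.8267) = 8*2.8267 - 11 = 11.6136
Step 3: Compute Lagrangian.
L = 20.7974 + 8*11.6136 = 113.7062


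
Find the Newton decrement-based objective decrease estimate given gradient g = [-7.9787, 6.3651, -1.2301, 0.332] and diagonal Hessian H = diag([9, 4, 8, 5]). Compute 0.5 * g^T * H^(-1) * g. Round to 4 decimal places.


Step 1: H is diagonal, so H^(-1) * g = [-0.8865, 1.5913, -0.1538, 0.0664].
Step 2: g^T H^(-1) g = sum_i g_i^2 / H_ii
  = (-7.9787)^2/9 + (6.3651)^2/4 + (-1.2301)^2/8 + (0.332)^2/5
  = 7.0733 + 10.1286 + 0.1891 + 0.022 = 17.4131
Step 3: Objective decrease = 0.5 * g^T H^(-1) g = 8.7066


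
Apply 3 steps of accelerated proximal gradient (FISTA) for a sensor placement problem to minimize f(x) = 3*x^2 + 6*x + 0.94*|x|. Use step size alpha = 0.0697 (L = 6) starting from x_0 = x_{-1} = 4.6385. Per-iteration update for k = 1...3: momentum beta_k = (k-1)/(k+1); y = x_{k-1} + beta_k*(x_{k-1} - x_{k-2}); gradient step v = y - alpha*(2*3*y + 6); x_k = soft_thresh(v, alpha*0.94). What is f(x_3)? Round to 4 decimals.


FISTA on f(x) = 3*x^2 + 6*x + 0.94*|x|
L = 6, alpha = 0.0697
Iteration 1: beta = 0.0, y = 4.6385 + 0.0*(4.6385 - 4.6385) = 4.6385
  grad(y) = 33.831, v = y - alpha*grad = 2.2805
  prox(v) = soft_thresh(2.2805, 0.0655) = 2.215
Iteration 2: beta = 0.3333, y = 2.215 + 0.3333*(2.215 - 4.6385) = 1.4071
  grad(y) = 14.4427, v = y - alpha*grad = 0.4005
  prox(v) = soft_thresh(0.4005, 0.0655) = 0.3349
Iteration 3: beta = 0.5, y = 0.3349 + 0.5*(0.3349 - 2.215) = -0.6051
  grad(y) = 2.3696, v = y - alpha*grad = -0.7702
  prox(v) = soft_thresh(-0.7702, 0.0655) = -0.7047
f(x_3) = 3*(-0.7047)^2 + 6*(-0.7047) + 0.94*|-0.7047| = -2.076


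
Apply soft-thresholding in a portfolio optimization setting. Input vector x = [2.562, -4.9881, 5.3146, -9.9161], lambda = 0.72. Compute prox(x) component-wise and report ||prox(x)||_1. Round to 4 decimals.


Soft-thresholding with lambda = 0.72:
prox(2.562) = sign(2.562)*max(|2.562| - 0.72, 0) = 1.842
prox(-4.9881) = sign(-4.9881)*max(|-4.9881| - 0.72, 0) = -4.2681
prox(5.3146) = sign(5.3146)*max(|5.3146| - 0.72, 0) = 4.5946
prox(-9.9161) = sign(-9.9161)*max(|-9.9161| - 0.72, 0) = -9.1961
prox(x) = [1.842, -4.2681, 4.5946, -9.1961]
||prox(x)||_1 = 1.842 + 4.2681 + 4.5946 + 9.1961 = 19.9008


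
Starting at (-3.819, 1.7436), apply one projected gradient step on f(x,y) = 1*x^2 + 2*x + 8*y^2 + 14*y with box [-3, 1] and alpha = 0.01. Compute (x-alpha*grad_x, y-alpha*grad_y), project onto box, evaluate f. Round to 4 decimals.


Step 1: Compute gradient at (-3.819, 1.7436).
grad_x = 2*1*-3.819 + 2 = -5.638
grad_y = 2*8*1.7436 + 14 = 41.8976
Step 2: Gradient step.
x_raw = -3.819 - 0.01*-5.638 = -3.7626
y_raw = 1.7436 - 0.01*41.8976 = 1.3246
Step 3: Project onto [-3, 1].
x_proj = clip(-3.7626) = -3.0
y_proj = clip(1.3246) = 1.0
Step 4: Evaluate f.
f(-3.0, 1.0) = 25.0


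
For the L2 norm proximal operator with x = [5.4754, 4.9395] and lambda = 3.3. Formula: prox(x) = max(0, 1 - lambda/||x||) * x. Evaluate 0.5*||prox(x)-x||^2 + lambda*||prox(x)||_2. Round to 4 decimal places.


Step 1: Compute ||x||.
||x|| = 7.3742
Step 2: Compute scaling factor.
scale = max(0, 1 - 3.3/7.3742) = 0.5525
Step 3: prox(x) = [3.0251, 2.729]
||prox(x)|| = 4.0742
Step 4: Proximal objective.
0.5*||prox-x||^2 = 5.445
lambda*||prox|| = 13.4449
Total = 18.8898


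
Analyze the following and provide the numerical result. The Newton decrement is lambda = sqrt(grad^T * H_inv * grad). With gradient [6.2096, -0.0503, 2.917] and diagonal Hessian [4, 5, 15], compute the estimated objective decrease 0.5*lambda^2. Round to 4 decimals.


Step 1: H is diagonal, so H^(-1) * g = [1.5524, -0.0101, 0.1945].
Step 2: g^T H^(-1) g = sum_i g_i^2 / H_ii
  = (6.2096)^2/4 + (-0.0503)^2/5 + (2.917)^2/15
  = 9.6398 + 0.0005 + 0.5673 = 10.2075
Step 3: Objective decrease = 0.5 * g^T H^(-1) g = 5.1038


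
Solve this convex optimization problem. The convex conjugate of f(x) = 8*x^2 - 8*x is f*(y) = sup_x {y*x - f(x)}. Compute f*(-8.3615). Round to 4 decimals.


f*(y) = sup_x {y*x - a*x^2 - b*x} = sup_x {(y-b)*x - a*x^2}
FOC: (y - b) - 2a*x = 0 => x* = (y - b)/(2a)
x* = (-8.3615 + 8)/(2*8) = -0.0226
f*(-8.3615) = (y-b)^2/(4a) = (-8.3615 + 8)^2/(4*8)
= 0.1307/32 = 0.0041


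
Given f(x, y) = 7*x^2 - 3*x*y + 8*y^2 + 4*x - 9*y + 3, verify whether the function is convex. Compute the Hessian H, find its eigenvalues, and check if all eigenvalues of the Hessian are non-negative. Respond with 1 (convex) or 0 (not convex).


The Hessian of f(x,y) = 7*x^2 - 3*x*y + 8*y^2 + 4*x - 9*y + 3 is:
H = [[14, -3], [-3, 16]]
Trace = 14 + 16 = 30
Determinant = 14*16 - (-3)^2 = 215
Discriminant = (30)^2 - 4*215 = 40.0
Eigenvalues: lambda_1 = 11.8377, lambda_2 = 18.1623
The function is convex.

1


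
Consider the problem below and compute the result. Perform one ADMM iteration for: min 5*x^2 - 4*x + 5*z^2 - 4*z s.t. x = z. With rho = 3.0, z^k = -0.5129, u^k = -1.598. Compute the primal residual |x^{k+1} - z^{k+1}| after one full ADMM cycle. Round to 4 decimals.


ADMM iteration with rho = 3.0, z^k = -0.5129, u^k = -1.598
Step 1: x-update.
Minimize 5*x^2 - 4*x + (3.0/2)*(x + 0.5129 - 1.598)^2
FOC: (2*5 + 3.0)*x = 4 + 3.0*(-0.5129 + 1.598)
x^{k+1} = 0.5581
Step 2: z-update.
Minimize 5*z^2 - 4*z + (3.0/2)*(0.5581 - z - 1.598)^2
FOC: (2*5 + 3.0)*z = 4 + 3.0*(0.5581 - 1.598)
z^{k+1} = 0.0677
Step 3: u-update.
u^{k+1} = -1.598 + 0.5581 - 0.0677 = -1.1076
Step 4: Primal residual = |0.5581 - 0.0677| = 0.4904


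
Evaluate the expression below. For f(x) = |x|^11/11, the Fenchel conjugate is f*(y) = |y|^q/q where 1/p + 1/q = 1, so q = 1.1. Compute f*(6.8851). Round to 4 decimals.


The conjugate exponent q satisfies 1/p + 1/q = 1.
p = 11, so q = 11/(11 - 1) = 1.1
|y|^q = 6.8851^1.1 = 8.3503
f*(6.8851) = 8.3503 / 1.1 = 7.5912


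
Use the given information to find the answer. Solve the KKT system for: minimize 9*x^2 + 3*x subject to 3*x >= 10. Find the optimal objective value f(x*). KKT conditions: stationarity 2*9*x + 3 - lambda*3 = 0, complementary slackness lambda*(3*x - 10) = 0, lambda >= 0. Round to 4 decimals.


Step 1: Try lambda = 0 (constraint inactive).
x_unc = -3/(2*9) = -0.1667
Check: 3*-0.1667 = -0.5001 < 10 -- violated!
Step 2: Constraint must be active: 3*x = 10
x* = 10/3 = 3.3333 (rounded; the exact value 10/3 is used below)
lambda = (2*9*(10/3) + 3)/3 = 21.0
Step 3: Compute optimal value.
f(x*) = 9*(10/3)^2 + 3*(10/3) = 110.0


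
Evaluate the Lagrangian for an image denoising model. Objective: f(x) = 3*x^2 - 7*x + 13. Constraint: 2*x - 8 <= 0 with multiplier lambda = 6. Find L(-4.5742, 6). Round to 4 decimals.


Step 1: Evaluate f(x).
f(-4.5742) = 3*(-4.5742)^2 - 7*(-4.5742) + 13 = 107.7893
Step 2: Evaluate g(x).
g(-4.5742) = 2*-4.5742 - 8 = -17.1484
Step 3: Compute Lagrangian.
L = 107.7893 + 6*-17.1484 = 4.8989


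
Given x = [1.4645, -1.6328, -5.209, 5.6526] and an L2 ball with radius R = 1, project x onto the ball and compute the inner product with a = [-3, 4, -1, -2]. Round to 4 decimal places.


Step 1: Compute ||x|| (intermediates to 6 decimals).
||x|| = sqrt(1.4645^2 + (-1.6328)^2 + (-5.209)^2 + 5.6526^2) = 7.99352
Step 2: Project.
Since ||x|| > R, scale = R/||x|| = 1/7.99352 = 0.125101, proj(x) = scale * x
proj(x) = [0.18321, -0.204265, -0.651651, 0.707146]
Step 3: Dot product.
a^T * proj(x) = -3*0.18321 + 4*(-0.204265) - 1*(-0.651651) - 2*0.707146 = -2.1293


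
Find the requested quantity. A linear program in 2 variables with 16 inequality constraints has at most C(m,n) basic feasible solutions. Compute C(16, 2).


Each vertex corresponds to some choice of n active constraints out of m, so the number of vertices is at most C(m, n) = m! / (n!(m-n)!).
m = 16, n = 2
Numerator: 16 * 15
Denominator: 2! = 2
C(16, 2) = 120


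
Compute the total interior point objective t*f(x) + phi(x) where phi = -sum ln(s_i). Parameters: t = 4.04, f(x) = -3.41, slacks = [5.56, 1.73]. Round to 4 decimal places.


Step 1: Compute log-barrier.
ln values: [1.7156, 0.5481]
phi = -(1.7156 + 0.5481) = -2.2637
Step 2: Compute augmented objective.
t*f(x) = 4.04*-3.41 = -13.7764
Total = -13.7764 - 2.2637 = -16.0401


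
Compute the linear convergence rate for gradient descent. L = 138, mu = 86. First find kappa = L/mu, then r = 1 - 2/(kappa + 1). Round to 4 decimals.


Step 1: Compute the condition number.
kappa = L/mu = 138/86 = 1.6047
Step 2: Compute the convergence rate.
r = 1 - 2/(kappa + 1) = 1 - 2*mu/(L + mu) = (L - mu)/(L + mu) = 52/224 = 0.2321


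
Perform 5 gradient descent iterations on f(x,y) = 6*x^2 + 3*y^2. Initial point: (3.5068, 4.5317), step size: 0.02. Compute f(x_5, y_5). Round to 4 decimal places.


Gradient descent on f(x,y) = 6*x^2 + 3*y^2.
Starting point: (3.5068, 4.5317), alpha = 0.02
Step 1: grad_x = 2*6*3.5068 = 42.0816, grad_y = 2*3*4.5317 = 27.1902
  x_1 = 3.5068 - 0.02*42.0816 = 2.6652
  y_1 = 4.5317 - 0.02*27.1902 = 3.9879
Step 2: grad_x = 2*6*2.6652 = 31.982, grad_y = 2*3*3.9879 = 23.9274
  x_2 = 2.6652 - 0.02*31.982 = 2.0255
  y_2 = 3.9879 - 0.02*23.9274 = 3.5093
Step 3: grad_x = 2*6*2.0255 = 24.3063, grad_y = 2*3*3.5093 = 21.0561
  x_3 = 2.0255 - 0.02*24.3063 = 1.5394
  y_3 = 3.5093 - 0.02*21.0561 = 3.0882
Step 4: grad_x = 2*6*1.5394 = 18.4728, grad_y = 2*3*3.0882 = 18.5294
  x_4 = 1.5394 - 0.02*18.4728 = 1.1699
  y_4 = 3.0882 - 0.02*18.5294 = 2.7176
Step 5: grad_x = 2*6*1.1699 = 14.0393, grad_y = 2*3*2.7176 = 16.3058
  x_5 = 1.1699 - 0.02*14.0393 = 0.8892
  y_5 = 2.7176 - 0.02*16.3058 = 2.3915
f(0.8892, 2.3915) = 6*0.8892^2 + 3*2.3915^2 = 21.9018


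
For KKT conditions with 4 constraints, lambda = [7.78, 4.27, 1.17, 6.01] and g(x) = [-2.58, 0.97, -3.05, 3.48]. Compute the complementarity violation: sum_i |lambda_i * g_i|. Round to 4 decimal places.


KKT complementary slackness check:
lambda_1 * g_1 = 7.78 * -2.58 = -20.0724
lambda_2 * g_2 = 4.27 * 0.97 = 4.1419
lambda_3 * g_3 = 1.17 * -3.05 = -3.5685
lambda_4 * g_4 = 6.01 * 3.48 = 20.9148
Total violation = 20.0724 + 4.1419 + 3.5685 + 20.9148 = 48.6976


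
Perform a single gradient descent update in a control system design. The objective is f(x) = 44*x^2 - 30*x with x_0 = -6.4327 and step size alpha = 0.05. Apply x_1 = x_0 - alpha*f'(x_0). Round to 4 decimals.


We compute the gradient at x_0 and apply the update.
f'(x) = 88*x - 30
f'(-6.4327) = 88*-6.4327 - 30 = -596.0776
x_1 = -6.4327 - 0.05*-596.0776 = 23.3712


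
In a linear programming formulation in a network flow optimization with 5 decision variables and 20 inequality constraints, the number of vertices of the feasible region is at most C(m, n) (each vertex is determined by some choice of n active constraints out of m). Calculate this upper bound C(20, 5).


Each vertex corresponds to some choice of n active constraints out of m, so the number of vertices is at most C(m, n) = m! / (n!(m-n)!).
m = 20, n = 5
Numerator: 20 * 19 * 18 * 17 * 16
Denominator: 5! = 120
C(20, 5) = 15504


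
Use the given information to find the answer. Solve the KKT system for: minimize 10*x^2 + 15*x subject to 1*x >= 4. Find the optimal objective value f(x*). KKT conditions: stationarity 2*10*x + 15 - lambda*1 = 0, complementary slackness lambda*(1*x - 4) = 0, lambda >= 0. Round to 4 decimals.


Step 1: Try lambda = 0 (constraint inactive).
x_unc = -15/(2*10) = -0.75
Check: 1*-0.75 = -0.75 < 4 -- violated!
Step 2: Constraint must be active: 1*x = 4
x* = 4/1 = 4.0
lambda = (2*10*4.0 + 15)/1 = 95.0
Step 3: Compute optimal value.
f(x*) = 10*4.0^2 + 15*4.0 = 220.0


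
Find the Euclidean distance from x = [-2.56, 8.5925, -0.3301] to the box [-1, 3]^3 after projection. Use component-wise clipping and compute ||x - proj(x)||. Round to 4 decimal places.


Project each component onto [-1, 3].
clip(-2.56) = -1.0, clip(8.5925) = 3.0, clip(-0.3301) = -0.3301
Projection = [-1.0, 3.0, -0.3301]
Squared diffs: [2.4336, 31.2761, 0.0]
Distance = sqrt(33.7097) = 5.806


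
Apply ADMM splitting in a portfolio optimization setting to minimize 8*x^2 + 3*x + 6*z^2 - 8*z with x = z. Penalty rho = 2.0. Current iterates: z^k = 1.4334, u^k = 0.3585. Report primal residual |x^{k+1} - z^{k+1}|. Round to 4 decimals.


ADMM iteration with rho = 2.0, z^k = 1.4334, u^k = 0.3585
Step 1: x-update.
Minimize 8*x^2 + 3*x + (2.0/2)*(x - 1.4334 + 0.3585)^2
FOC: (2*8 + 2.0)*x = -3 + 2.0*(1.4334 - 0.3585)
x^{k+1} = -0.0472
Step 2: z-update.
Minimize 6*z^2 - 8*z + (2.0/2)*(-0.0472 - z + 0.3585)^2
FOC: (2*6 + 2.0)*z = 8 + 2.0*(-0.0472 + 0.3585)
z^{k+1} = 0.6159
Step 3: u-update.
u^{k+1} = 0.3585 - 0.0472 - 0.6159 = -0.3046
Step 4: Primal residual = |-0.0472 - 0.6159| = 0.6631


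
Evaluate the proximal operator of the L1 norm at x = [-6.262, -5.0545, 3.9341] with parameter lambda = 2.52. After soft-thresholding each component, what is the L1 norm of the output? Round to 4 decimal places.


Soft-thresholding with lambda = 2.52:
prox(-6.262) = sign(-6.262)*max(|-6.262| - 2.52, 0) = -3.742
prox(-5.0545) = sign(-5.0545)*max(|-5.0545| - 2.52, 0) = -2.5345
prox(3.9341) = sign(3.9341)*max(|3.9341| - 2.52, 0) = 1.4141
prox(x) = [-3.742, -2.5345, 1.4141]
||prox(x)||_1 = 3.742 + 2.5345 + 1.4141 = 7.6906


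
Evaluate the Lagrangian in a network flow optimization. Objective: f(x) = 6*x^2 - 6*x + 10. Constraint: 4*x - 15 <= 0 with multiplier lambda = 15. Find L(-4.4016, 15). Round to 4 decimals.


Step 1: Evaluate f(x).
f(-4.4016) = 6*(-4.4016)^2 - 6*(-4.4016) + 10 = 152.6541
Step 2: Evaluate g(x).
g(-4.4016) = 4*-4.4016 - 15 = -32.6064
Step 3: Compute Lagrangian.
L = 152.6541 + 15*-32.6064 = -336.4419


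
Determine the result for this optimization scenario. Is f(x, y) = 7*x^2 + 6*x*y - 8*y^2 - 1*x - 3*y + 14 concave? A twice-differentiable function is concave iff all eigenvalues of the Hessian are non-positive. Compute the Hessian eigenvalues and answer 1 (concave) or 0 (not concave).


The Hessian of f(x,y) = 7*x^2 + 6*x*y - 8*y^2 - 1*x - 3*y + 14 is:
H = [[14, 6], [6, -16]]
Trace = 14 - 16 = -2
Determinant = 14*-16 - (6)^2 = -260
Discriminant = (-2)^2 - 4*-260 = 1044.0
Eigenvalues: lambda_1 = -17.1555, lambda_2 = 15.1555
The function is not concave.

0


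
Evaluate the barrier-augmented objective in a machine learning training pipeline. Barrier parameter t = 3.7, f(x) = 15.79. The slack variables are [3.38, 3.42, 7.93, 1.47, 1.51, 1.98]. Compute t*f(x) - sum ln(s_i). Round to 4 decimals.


Step 1: Compute log-barrier.
ln values: [1.2179, 1.2296, 2.0707, 0.3853, 0.4121, 0.6831]
phi = -(1.2179 + 1.2296 + 2.0707 + 0.3853 + 0.4121 + 0.6831) = -5.9986
Step 2: Compute augmented objective.
t*f(x) = 3.7*15.79 = 58.423
Total = 58.423 - 5.9986 = 52.4244


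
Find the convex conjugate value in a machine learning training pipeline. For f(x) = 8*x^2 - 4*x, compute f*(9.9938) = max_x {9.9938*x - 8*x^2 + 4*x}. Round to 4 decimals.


f*(y) = sup_x {y*x - a*x^2 - b*x} = sup_x {(y-b)*x - a*x^2}
FOC: (y - b) - 2a*x = 0 => x* = (y - b)/(2a)
x* = (9.9938 + 4)/(2*8) = 0.8746
f*(9.9938) = (y-b)^2/(4a) = (9.9938 + 4)^2/(4*8)
= 195.8264/32 = 6.1196


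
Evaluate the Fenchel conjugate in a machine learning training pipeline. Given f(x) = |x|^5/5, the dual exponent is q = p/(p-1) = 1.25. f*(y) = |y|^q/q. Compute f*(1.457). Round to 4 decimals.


The conjugate exponent q satisfies 1/p + 1/q = 1.
p = 5, so q = 5/(5 - 1) = 1.25
|y|^q = 1.457^1.25 = 1.6008
f*(1.457) = 1.6008 / 1.25 = 1.2806


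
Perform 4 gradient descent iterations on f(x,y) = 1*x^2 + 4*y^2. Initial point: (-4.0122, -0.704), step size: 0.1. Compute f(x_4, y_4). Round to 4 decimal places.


Gradient descent on f(x,y) = 1*x^2 + 4*y^2.
Starting point: (-4.0122, -0.704), alpha = 0.1
Step 1: grad_x = 2*1*-4.0122 = -8.0244, grad_y = 2*4*-0.704 = -5.632
  x_1 = -4.0122 - 0.1*-8.0244 = -3.2098
  y_1 = -0.704 - 0.1*-5.632 = -0.1408
Step 2: grad_x = 2*1*-3.2098 = -6.4195, grad_y = 2*4*-0.1408 = -1.1264
  x_2 = -3.2098 - 0.1*-6.4195 = -2.5678
  y_2 = -0.1408 - 0.1*-1.1264 = -0.0282
Step 3: grad_x = 2*1*-2.5678 = -5.1356, grad_y = 2*4*-0.0282 = -0.2253
  x_3 = -2.5678 - 0.1*-5.1356 = -2.0542
  y_3 = -0.0282 - 0.1*-0.2253 = -0.0056
Step 4: grad_x = 2*1*-2.0542 = -4.1085, grad_y = 2*4*-0.0056 = -0.0451
  x_4 = -2.0542 - 0.1*-4.1085 = -1.6434
  y_4 = -0.0056 - 0.1*-0.0451 = -0.0011
f(-1.6434, -0.0011) = 1*(-1.6434)^2 + 4*(-0.0011)^2 = 2.7008


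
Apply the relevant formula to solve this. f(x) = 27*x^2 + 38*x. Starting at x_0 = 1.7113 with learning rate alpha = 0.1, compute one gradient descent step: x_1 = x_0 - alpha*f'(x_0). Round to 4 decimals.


We compute the gradient at x_0 and apply the update.
f'(x) = 54*x + 38
f'(1.7113) = 54*1.7113 + 38 = 130.4102
x_1 = 1.7113 - 0.1*130.4102 = -11.3297


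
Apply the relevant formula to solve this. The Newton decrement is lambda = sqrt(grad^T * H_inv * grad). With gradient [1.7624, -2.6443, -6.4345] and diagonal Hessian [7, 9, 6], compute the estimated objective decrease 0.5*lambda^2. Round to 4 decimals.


Step 1: H is diagonal, so H^(-1) * g = [0.2518, -0.2938, -1.0724].
Step 2: g^T H^(-1) g = sum_i g_i^2 / H_ii
  = (1.7624)^2/7 + (-2.6443)^2/9 + (-6.4345)^2/6
  = 0.4437 + 0.7769 + 6.9005 = 8.1211
Step 3: Objective decrease = 0.5 * g^T H^(-1) g = 4.0606


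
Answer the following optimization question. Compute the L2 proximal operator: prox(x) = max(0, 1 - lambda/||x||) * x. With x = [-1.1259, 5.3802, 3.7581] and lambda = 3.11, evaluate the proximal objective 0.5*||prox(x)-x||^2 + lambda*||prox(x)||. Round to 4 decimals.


Step 1: Compute ||x||.
||x|| = 6.6586
Step 2: Compute scaling factor.
scale = max(0, 1 - 3.11/6.6586) = 0.5329
Step 3: prox(x) = [-0.6, 2.8673, 2.0028]
||prox(x)|| = 3.5486
Step 4: Proximal objective.
0.5*||prox-x||^2 = 4.8361
lambda*||prox|| = 11.0361
Total = 15.8723


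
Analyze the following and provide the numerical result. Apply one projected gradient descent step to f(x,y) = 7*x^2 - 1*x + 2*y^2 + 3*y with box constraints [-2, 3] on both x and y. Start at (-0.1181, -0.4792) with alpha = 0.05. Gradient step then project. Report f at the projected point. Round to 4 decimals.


Step 1: Compute gradient at (-0.1181, -0.4792).
grad_x = 2*7*-0.1181 - 1 = -2.6534
grad_y = 2*2*-0.4792 + 3 = 1.0832
Step 2: Gradient step.
x_raw = -0.1181 - 0.05*-2.6534 = 0.0146
y_raw = -0.4792 - 0.05*1.0832 = -0.5334
Step 3: Project onto [-2, 3].
x_proj = clip(0.0146) = 0.0146
y_proj = clip(-0.5334) = -0.5334
Step 4: Evaluate f.
f(0.0146, -0.5334) = -1.0442
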